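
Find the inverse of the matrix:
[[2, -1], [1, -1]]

For [[a,b],[c,d]], inverse = (1/det)·[[d,-b],[-c,a]]
det = (2)(-1) - (-1)(1) = -2 - -1 = -1
Inverse = (1/-1)·[[-1, 1], [-1, 2]]
= [[1, -1], [1, -2]]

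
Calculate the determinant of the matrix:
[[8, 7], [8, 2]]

For a 2×2 matrix [[a, b], [c, d]], det = ad - bc
det = (8)(2) - (7)(8) = 16 - 56 = -40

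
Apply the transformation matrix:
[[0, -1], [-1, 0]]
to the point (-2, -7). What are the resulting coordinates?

Matrix multiplication:
[[0, -1], [-1, 0]] × [-2, -7]ᵀ
= [(0)(-2) + (-1)(-7), (-1)(-2) + (0)(-7)]ᵀ
= [7, 2]ᵀ
Result: (7, 2)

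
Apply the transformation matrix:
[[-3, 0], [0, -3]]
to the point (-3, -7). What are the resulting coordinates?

Matrix multiplication:
[[-3, 0], [0, -3]] × [-3, -7]ᵀ
= [(-3)(-3) + (0)(-7), (0)(-3) + (-3)(-7)]ᵀ
= [9, 21]ᵀ
Result: (9, 21)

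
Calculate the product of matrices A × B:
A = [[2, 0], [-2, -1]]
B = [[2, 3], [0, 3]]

Matrix multiplication:
C[0][0] = 2×2 + 0×0 = 4
C[0][1] = 2×3 + 0×3 = 6
C[1][0] = -2×2 + -1×0 = -4
C[1][1] = -2×3 + -1×3 = -9
Result: [[4, 6], [-4, -9]]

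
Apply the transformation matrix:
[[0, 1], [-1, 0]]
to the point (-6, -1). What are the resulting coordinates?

Matrix multiplication:
[[0, 1], [-1, 0]] × [-6, -1]ᵀ
= [(0)(-6) + (1)(-1), (-1)(-6) + (0)(-1)]ᵀ
= [-1, 6]ᵀ
Result: (-1, 6)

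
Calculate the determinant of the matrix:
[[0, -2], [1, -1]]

For a 2×2 matrix [[a, b], [c, d]], det = ad - bc
det = (0)(-1) - (-2)(1) = 0 - -2 = 2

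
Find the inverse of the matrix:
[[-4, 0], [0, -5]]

For [[a,b],[c,d]], inverse = (1/det)·[[d,-b],[-c,a]]
det = (-4)(-5) - (0)(0) = 20 - 0 = 20
Inverse = (1/20)·[[-5, 0], [0, -4]]
= [[-1/4, 0], [0, -1/5]]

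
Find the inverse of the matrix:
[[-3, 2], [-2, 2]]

For [[a,b],[c,d]], inverse = (1/det)·[[d,-b],[-c,a]]
det = (-3)(2) - (2)(-2) = -6 - -4 = -2
Inverse = (1/-2)·[[2, -2], [2, -3]]
= [[-1, 1], [-1, 3/2]]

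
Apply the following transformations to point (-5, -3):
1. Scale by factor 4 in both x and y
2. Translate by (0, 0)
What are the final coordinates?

Step 1: Scale (-5, -3) by 4 → (-20, -12)
Step 2: Translate by (0, 0) → (-20, -12)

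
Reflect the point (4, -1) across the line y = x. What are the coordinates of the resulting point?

Reflection across line y = x: (4, -1) → (-1, 4)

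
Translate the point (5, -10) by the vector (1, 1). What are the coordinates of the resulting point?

Translation by (1, 1) (homogeneous matrix [[1, 0, 1], [0, 1, 1], [0, 0, 1]]):
x' = 5 + 1 = 6
y' = -10 + 1 = -9
Result: (6, -9)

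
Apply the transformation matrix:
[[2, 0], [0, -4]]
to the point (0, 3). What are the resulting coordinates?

Matrix multiplication:
[[2, 0], [0, -4]] × [0, 3]ᵀ
= [(2)(0) + (0)(3), (0)(0) + (-4)(3)]ᵀ
= [0, -12]ᵀ
Result: (0, -12)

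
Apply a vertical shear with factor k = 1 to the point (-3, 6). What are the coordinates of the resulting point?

Shear matrix for vertical shear with factor k = 1:
[[1, 0], [1, 1]]
Result: (-3, 6) → (-3, 3)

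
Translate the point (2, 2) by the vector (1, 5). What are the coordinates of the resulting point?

Translation by (1, 5) (homogeneous matrix [[1, 0, 1], [0, 1, 5], [0, 0, 1]]):
x' = 2 + 1 = 3
y' = 2 + 5 = 7
Result: (3, 7)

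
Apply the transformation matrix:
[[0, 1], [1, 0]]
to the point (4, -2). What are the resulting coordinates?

Matrix multiplication:
[[0, 1], [1, 0]] × [4, -2]ᵀ
= [(0)(4) + (1)(-2), (1)(4) + (0)(-2)]ᵀ
= [-2, 4]ᵀ
Result: (-2, 4)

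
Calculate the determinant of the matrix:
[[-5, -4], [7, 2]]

For a 2×2 matrix [[a, b], [c, d]], det = ad - bc
det = (-5)(2) - (-4)(7) = -10 - -28 = 18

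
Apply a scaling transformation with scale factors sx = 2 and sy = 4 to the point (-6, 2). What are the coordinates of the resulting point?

Scaling matrix:
[[2, 0], [0, 4]]
Result: (-6 × 2, 2 × 4) = (-12, 8)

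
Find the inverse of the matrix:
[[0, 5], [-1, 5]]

For [[a,b],[c,d]], inverse = (1/det)·[[d,-b],[-c,a]]
det = (0)(5) - (5)(-1) = 0 - -5 = 5
Inverse = (1/5)·[[5, -5], [1, 0]]
= [[1, -1], [1/5, 0]]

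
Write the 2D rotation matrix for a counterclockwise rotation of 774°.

Rotation matrix formula: [[cos θ, -sin θ], [sin θ, cos θ]]
For θ = 774°:
cos(774°) = 0.5878
sin(774°) = 0.8090
Result: [[0.5878, -0.8090], [0.8090, 0.5878]]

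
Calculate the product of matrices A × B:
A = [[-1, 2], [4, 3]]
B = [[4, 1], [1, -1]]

Matrix multiplication:
C[0][0] = -1×4 + 2×1 = -2
C[0][1] = -1×1 + 2×-1 = -3
C[1][0] = 4×4 + 3×1 = 19
C[1][1] = 4×1 + 3×-1 = 1
Result: [[-2, -3], [19, 1]]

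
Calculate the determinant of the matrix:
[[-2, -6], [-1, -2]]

For a 2×2 matrix [[a, b], [c, d]], det = ad - bc
det = (-2)(-2) - (-6)(-1) = 4 - 6 = -2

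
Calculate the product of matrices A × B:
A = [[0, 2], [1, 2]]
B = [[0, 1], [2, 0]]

Matrix multiplication:
C[0][0] = 0×0 + 2×2 = 4
C[0][1] = 0×1 + 2×0 = 0
C[1][0] = 1×0 + 2×2 = 4
C[1][1] = 1×1 + 2×0 = 1
Result: [[4, 0], [4, 1]]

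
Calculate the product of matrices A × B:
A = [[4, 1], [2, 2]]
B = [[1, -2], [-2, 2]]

Matrix multiplication:
C[0][0] = 4×1 + 1×-2 = 2
C[0][1] = 4×-2 + 1×2 = -6
C[1][0] = 2×1 + 2×-2 = -2
C[1][1] = 2×-2 + 2×2 = 0
Result: [[2, -6], [-2, 0]]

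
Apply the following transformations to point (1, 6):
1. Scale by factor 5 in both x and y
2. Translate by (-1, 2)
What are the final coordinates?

Step 1: Scale (1, 6) by 5 → (5, 30)
Step 2: Translate by (-1, 2) → (4, 32)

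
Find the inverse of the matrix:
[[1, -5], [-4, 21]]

For [[a,b],[c,d]], inverse = (1/det)·[[d,-b],[-c,a]]
det = (1)(21) - (-5)(-4) = 21 - 20 = 1
Inverse = [[21, 5], [4, 1]]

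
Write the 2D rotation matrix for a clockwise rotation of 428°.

Rotation matrix formula: [[cos θ, -sin θ], [sin θ, cos θ]]
A clockwise rotation by 428° is equivalent to a counterclockwise rotation by -428°.
For θ = -428°:
cos(-428°) = 0.3746
sin(-428°) = -0.9272
Result: [[0.3746, 0.9272], [-0.9272, 0.3746]]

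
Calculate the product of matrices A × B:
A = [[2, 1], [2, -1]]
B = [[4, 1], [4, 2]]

Matrix multiplication:
C[0][0] = 2×4 + 1×4 = 12
C[0][1] = 2×1 + 1×2 = 4
C[1][0] = 2×4 + -1×4 = 4
C[1][1] = 2×1 + -1×2 = 0
Result: [[12, 4], [4, 0]]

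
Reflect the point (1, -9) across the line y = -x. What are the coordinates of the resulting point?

Reflection across line y = -x: (1, -9) → (9, -1)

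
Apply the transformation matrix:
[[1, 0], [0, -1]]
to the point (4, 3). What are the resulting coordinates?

Matrix multiplication:
[[1, 0], [0, -1]] × [4, 3]ᵀ
= [(1)(4) + (0)(3), (0)(4) + (-1)(3)]ᵀ
= [4, -3]ᵀ
Result: (4, -3)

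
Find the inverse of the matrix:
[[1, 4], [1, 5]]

For [[a,b],[c,d]], inverse = (1/det)·[[d,-b],[-c,a]]
det = (1)(5) - (4)(1) = 5 - 4 = 1
Inverse = [[5, -4], [-1, 1]]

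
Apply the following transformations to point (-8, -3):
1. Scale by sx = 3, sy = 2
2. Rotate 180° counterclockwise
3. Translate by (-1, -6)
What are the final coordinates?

Step 1: Scale → (-24, -6)
Step 2: Rotate 180° → (24, 6)
Step 3: Translate → (23, 0)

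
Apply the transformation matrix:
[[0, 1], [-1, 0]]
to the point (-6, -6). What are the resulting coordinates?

Matrix multiplication:
[[0, 1], [-1, 0]] × [-6, -6]ᵀ
= [(0)(-6) + (1)(-6), (-1)(-6) + (0)(-6)]ᵀ
= [-6, 6]ᵀ
Result: (-6, 6)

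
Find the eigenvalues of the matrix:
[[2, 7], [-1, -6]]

Characteristic equation: det(A - λI) = 0
λ² - (trace)λ + (det) = 0
trace = 2 + -6 = -4, det = (2)(-6) - (7)(-1) = -5
λ² - (-4)λ + (-5) = 0
λ = (-4 ± √((-4)² - 4·(-5))) / 2 = (-4 ± √36) / 2
Solving: λ = -5, 1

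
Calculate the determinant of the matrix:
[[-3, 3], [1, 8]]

For a 2×2 matrix [[a, b], [c, d]], det = ad - bc
det = (-3)(8) - (3)(1) = -24 - 3 = -27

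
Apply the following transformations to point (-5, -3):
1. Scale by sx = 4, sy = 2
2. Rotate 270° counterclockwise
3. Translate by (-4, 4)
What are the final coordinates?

Step 1: Scale → (-20, -6)
Step 2: Rotate 270° → (-6, 20)
Step 3: Translate → (-10, 24)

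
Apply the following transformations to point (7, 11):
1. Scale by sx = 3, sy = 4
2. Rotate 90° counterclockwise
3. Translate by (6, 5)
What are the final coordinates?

Step 1: Scale → (21, 44)
Step 2: Rotate 90° → (-44, 21)
Step 3: Translate → (-38, 26)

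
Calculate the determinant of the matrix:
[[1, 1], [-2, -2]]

For a 2×2 matrix [[a, b], [c, d]], det = ad - bc
det = (1)(-2) - (1)(-2) = -2 - -2 = 0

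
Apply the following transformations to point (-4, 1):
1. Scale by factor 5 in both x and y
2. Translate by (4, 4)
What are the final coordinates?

Step 1: Scale (-4, 1) by 5 → (-20, 5)
Step 2: Translate by (4, 4) → (-16, 9)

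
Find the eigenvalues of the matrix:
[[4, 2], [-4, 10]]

Characteristic equation: det(A - λI) = 0
λ² - (trace)λ + (det) = 0
trace = 4 + 10 = 14, det = (4)(10) - (2)(-4) = 48
λ² - (14)λ + (48) = 0
λ = (14 ± √((14)² - 4·(48))) / 2 = (14 ± √4) / 2
Solving: λ = 6, 8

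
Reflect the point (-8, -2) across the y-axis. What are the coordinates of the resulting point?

Reflection across y-axis: (-8, -2) → (8, -2)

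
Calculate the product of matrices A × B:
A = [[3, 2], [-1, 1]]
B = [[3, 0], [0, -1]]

Matrix multiplication:
C[0][0] = 3×3 + 2×0 = 9
C[0][1] = 3×0 + 2×-1 = -2
C[1][0] = -1×3 + 1×0 = -3
C[1][1] = -1×0 + 1×-1 = -1
Result: [[9, -2], [-3, -1]]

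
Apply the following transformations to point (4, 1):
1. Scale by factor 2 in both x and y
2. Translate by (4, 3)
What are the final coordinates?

Step 1: Scale (4, 1) by 2 → (8, 2)
Step 2: Translate by (4, 3) → (12, 5)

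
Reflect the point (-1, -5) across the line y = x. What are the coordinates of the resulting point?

Reflection across line y = x: (-1, -5) → (-5, -1)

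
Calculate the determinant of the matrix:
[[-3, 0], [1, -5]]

For a 2×2 matrix [[a, b], [c, d]], det = ad - bc
det = (-3)(-5) - (0)(1) = 15 - 0 = 15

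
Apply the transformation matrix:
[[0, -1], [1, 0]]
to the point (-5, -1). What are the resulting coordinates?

Matrix multiplication:
[[0, -1], [1, 0]] × [-5, -1]ᵀ
= [(0)(-5) + (-1)(-1), (1)(-5) + (0)(-1)]ᵀ
= [1, -5]ᵀ
Result: (1, -5)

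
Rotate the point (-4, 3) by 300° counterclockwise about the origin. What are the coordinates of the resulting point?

Rotation matrix for 300°: [[cos 300°, -sin 300°], [sin 300°, cos 300°]] ≈ [[0.500000, 0.866025], [-0.866025, 0.500000]]
[[0.500000, 0.866025], [-0.866025, 0.500000]] × [-4, 3]ᵀ ≈ [0.5981, 4.9641]ᵀ
Result: (0.5981, 4.9641)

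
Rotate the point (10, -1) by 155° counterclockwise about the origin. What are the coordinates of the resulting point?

Rotation matrix for 155°: [[cos 155°, -sin 155°], [sin 155°, cos 155°]] ≈ [[-0.906308, -0.422618], [0.422618, -0.906308]]
[[-0.906308, -0.422618], [0.422618, -0.906308]] × [10, -1]ᵀ ≈ [-8.6405, 5.1325]ᵀ
Result: (-8.6405, 5.1325)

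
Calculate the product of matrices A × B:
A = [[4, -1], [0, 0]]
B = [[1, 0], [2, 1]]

Matrix multiplication:
C[0][0] = 4×1 + -1×2 = 2
C[0][1] = 4×0 + -1×1 = -1
C[1][0] = 0×1 + 0×2 = 0
C[1][1] = 0×0 + 0×1 = 0
Result: [[2, -1], [0, 0]]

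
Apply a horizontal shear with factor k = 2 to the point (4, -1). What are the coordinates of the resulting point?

Shear matrix for horizontal shear with factor k = 2:
[[1, 2], [0, 1]]
Result: (4, -1) → (2, -1)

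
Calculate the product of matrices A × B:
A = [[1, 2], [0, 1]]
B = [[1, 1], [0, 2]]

Matrix multiplication:
C[0][0] = 1×1 + 2×0 = 1
C[0][1] = 1×1 + 2×2 = 5
C[1][0] = 0×1 + 1×0 = 0
C[1][1] = 0×1 + 1×2 = 2
Result: [[1, 5], [0, 2]]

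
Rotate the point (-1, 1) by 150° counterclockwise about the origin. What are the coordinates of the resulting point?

Rotation matrix for 150°: [[cos 150°, -sin 150°], [sin 150°, cos 150°]] ≈ [[-0.866025, -0.500000], [0.500000, -0.866025]]
[[-0.866025, -0.500000], [0.500000, -0.866025]] × [-1, 1]ᵀ ≈ [0.3660, -1.3660]ᵀ
Result: (0.3660, -1.3660)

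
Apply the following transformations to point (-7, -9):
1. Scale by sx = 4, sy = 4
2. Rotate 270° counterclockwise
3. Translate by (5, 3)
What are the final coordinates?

Step 1: Scale → (-28, -36)
Step 2: Rotate 270° → (-36, 28)
Step 3: Translate → (-31, 31)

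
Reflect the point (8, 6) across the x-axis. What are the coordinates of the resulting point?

Reflection across x-axis: (8, 6) → (8, -6)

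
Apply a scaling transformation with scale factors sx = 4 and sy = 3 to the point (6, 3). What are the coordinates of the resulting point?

Scaling matrix:
[[4, 0], [0, 3]]
Result: (6 × 4, 3 × 3) = (24, 9)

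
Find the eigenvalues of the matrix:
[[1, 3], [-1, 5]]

Characteristic equation: det(A - λI) = 0
λ² - (trace)λ + (det) = 0
trace = 1 + 5 = 6, det = (1)(5) - (3)(-1) = 8
λ² - (6)λ + (8) = 0
λ = (6 ± √((6)² - 4·(8))) / 2 = (6 ± √4) / 2
Solving: λ = 2, 4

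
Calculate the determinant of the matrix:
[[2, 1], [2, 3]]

For a 2×2 matrix [[a, b], [c, d]], det = ad - bc
det = (2)(3) - (1)(2) = 6 - 2 = 4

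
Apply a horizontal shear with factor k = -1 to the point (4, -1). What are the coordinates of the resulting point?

Shear matrix for horizontal shear with factor k = -1:
[[1, -1], [0, 1]]
Result: (4, -1) → (5, -1)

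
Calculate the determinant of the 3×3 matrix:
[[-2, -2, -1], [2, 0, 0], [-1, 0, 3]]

Expansion along first row:
det = -2·det([[0,0],[0,3]]) - -2·det([[2,0],[-1,3]]) + -1·det([[2,0],[-1,0]])
    = -2·(0·3 - 0·0) - -2·(2·3 - 0·-1) + -1·(2·0 - 0·-1)
    = -2·0 - -2·6 + -1·0
    = 0 + 12 + 0 = 12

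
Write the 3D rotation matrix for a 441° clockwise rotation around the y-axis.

Rotation matrix for clockwise 441° around y-axis:
A clockwise rotation by 441° is a counterclockwise rotation by -441°.
cos(-441°) = 0.1564, sin(-441°) = -0.9877
Result: [[0.1564, 0, -0.9877], [0, 1, 0], [0.9877, 0, 0.1564]]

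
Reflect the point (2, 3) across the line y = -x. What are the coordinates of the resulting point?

Reflection across line y = -x: (2, 3) → (-3, -2)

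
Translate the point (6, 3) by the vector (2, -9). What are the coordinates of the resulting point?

Translation by (2, -9) (homogeneous matrix [[1, 0, 2], [0, 1, -9], [0, 0, 1]]):
x' = 6 + 2 = 8
y' = 3 + -9 = -6
Result: (8, -6)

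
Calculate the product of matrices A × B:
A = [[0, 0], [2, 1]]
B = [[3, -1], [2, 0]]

Matrix multiplication:
C[0][0] = 0×3 + 0×2 = 0
C[0][1] = 0×-1 + 0×0 = 0
C[1][0] = 2×3 + 1×2 = 8
C[1][1] = 2×-1 + 1×0 = -2
Result: [[0, 0], [8, -2]]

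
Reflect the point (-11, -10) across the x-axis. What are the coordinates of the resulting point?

Reflection across x-axis: (-11, -10) → (-11, 10)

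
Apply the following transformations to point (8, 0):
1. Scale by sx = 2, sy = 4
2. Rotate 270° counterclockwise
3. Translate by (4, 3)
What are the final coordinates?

Step 1: Scale → (16, 0)
Step 2: Rotate 270° → (0, -16)
Step 3: Translate → (4, -13)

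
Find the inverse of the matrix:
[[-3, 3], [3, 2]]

For [[a,b],[c,d]], inverse = (1/det)·[[d,-b],[-c,a]]
det = (-3)(2) - (3)(3) = -6 - 9 = -15
Inverse = (1/-15)·[[2, -3], [-3, -3]]
= [[-2/15, 1/5], [1/5, 1/5]]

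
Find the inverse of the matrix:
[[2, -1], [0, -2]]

For [[a,b],[c,d]], inverse = (1/det)·[[d,-b],[-c,a]]
det = (2)(-2) - (-1)(0) = -4 - 0 = -4
Inverse = (1/-4)·[[-2, 1], [0, 2]]
= [[1/2, -1/4], [0, -1/2]]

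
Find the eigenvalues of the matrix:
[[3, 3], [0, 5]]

Characteristic equation: det(A - λI) = 0
λ² - (trace)λ + (det) = 0
trace = 3 + 5 = 8, det = (3)(5) - (3)(0) = 15
λ² - (8)λ + (15) = 0
λ = (8 ± √((8)² - 4·(15))) / 2 = (8 ± √4) / 2
Solving: λ = 3, 5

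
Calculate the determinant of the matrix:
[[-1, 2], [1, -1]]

For a 2×2 matrix [[a, b], [c, d]], det = ad - bc
det = (-1)(-1) - (2)(1) = 1 - 2 = -1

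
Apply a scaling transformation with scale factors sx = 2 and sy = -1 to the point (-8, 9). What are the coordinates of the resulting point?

Scaling matrix:
[[2, 0], [0, -1]]
Result: (-8 × 2, 9 × -1) = (-16, -9)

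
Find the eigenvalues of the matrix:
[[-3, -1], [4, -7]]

Characteristic equation: det(A - λI) = 0
λ² - (trace)λ + (det) = 0
trace = -3 + -7 = -10, det = (-3)(-7) - (-1)(4) = 25
λ² - (-10)λ + (25) = 0
λ = (-10 ± √((-10)² - 4·(25))) / 2 = (-10 ± √0) / 2
Solving: λ = -5, -5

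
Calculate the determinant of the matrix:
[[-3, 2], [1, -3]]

For a 2×2 matrix [[a, b], [c, d]], det = ad - bc
det = (-3)(-3) - (2)(1) = 9 - 2 = 7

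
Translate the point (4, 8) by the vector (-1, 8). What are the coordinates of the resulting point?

Translation by (-1, 8) (homogeneous matrix [[1, 0, -1], [0, 1, 8], [0, 0, 1]]):
x' = 4 + -1 = 3
y' = 8 + 8 = 16
Result: (3, 16)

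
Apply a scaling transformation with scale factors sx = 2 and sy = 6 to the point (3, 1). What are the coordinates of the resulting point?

Scaling matrix:
[[2, 0], [0, 6]]
Result: (3 × 2, 1 × 6) = (6, 6)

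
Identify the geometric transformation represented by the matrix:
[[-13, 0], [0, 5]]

This matrix represents: non-uniform scaling by sx = -13, sy = 5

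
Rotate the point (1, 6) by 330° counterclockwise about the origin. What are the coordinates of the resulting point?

Rotation matrix for 330°: [[cos 330°, -sin 330°], [sin 330°, cos 330°]] ≈ [[0.866025, 0.500000], [-0.500000, 0.866025]]
[[0.866025, 0.500000], [-0.500000, 0.866025]] × [1, 6]ᵀ ≈ [3.8660, 4.6962]ᵀ
Result: (3.8660, 4.6962)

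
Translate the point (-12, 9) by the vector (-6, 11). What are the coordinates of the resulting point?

Translation by (-6, 11) (homogeneous matrix [[1, 0, -6], [0, 1, 11], [0, 0, 1]]):
x' = -12 + -6 = -18
y' = 9 + 11 = 20
Result: (-18, 20)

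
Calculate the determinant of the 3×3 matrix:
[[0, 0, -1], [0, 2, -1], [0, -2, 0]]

Expansion along first row:
det = 0·det([[2,-1],[-2,0]]) - 0·det([[0,-1],[0,0]]) + -1·det([[0,2],[0,-2]])
    = 0·(2·0 - -1·-2) - 0·(0·0 - -1·0) + -1·(0·-2 - 2·0)
    = 0·-2 - 0·0 + -1·0
    = 0 + 0 + 0 = 0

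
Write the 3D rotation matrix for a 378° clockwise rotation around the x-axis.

Rotation matrix for clockwise 378° around x-axis:
A clockwise rotation by 378° is a counterclockwise rotation by -378°.
cos(-378°) = 0.9511, sin(-378°) = -0.3090
Result: [[1, 0, 0], [0, 0.9511, 0.3090], [0, -0.3090, 0.9511]]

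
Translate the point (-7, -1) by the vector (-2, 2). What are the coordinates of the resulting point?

Translation by (-2, 2) (homogeneous matrix [[1, 0, -2], [0, 1, 2], [0, 0, 1]]):
x' = -7 + -2 = -9
y' = -1 + 2 = 1
Result: (-9, 1)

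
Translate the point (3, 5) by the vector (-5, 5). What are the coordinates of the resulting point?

Translation by (-5, 5) (homogeneous matrix [[1, 0, -5], [0, 1, 5], [0, 0, 1]]):
x' = 3 + -5 = -2
y' = 5 + 5 = 10
Result: (-2, 10)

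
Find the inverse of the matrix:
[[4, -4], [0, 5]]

For [[a,b],[c,d]], inverse = (1/det)·[[d,-b],[-c,a]]
det = (4)(5) - (-4)(0) = 20 - 0 = 20
Inverse = (1/20)·[[5, 4], [0, 4]]
= [[1/4, 1/5], [0, 1/5]]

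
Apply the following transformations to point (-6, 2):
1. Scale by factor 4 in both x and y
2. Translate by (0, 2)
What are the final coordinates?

Step 1: Scale (-6, 2) by 4 → (-24, 8)
Step 2: Translate by (0, 2) → (-24, 10)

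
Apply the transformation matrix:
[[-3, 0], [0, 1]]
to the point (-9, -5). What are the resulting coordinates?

Matrix multiplication:
[[-3, 0], [0, 1]] × [-9, -5]ᵀ
= [(-3)(-9) + (0)(-5), (0)(-9) + (1)(-5)]ᵀ
= [27, -5]ᵀ
Result: (27, -5)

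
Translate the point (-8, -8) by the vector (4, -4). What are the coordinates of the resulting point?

Translation by (4, -4) (homogeneous matrix [[1, 0, 4], [0, 1, -4], [0, 0, 1]]):
x' = -8 + 4 = -4
y' = -8 + -4 = -12
Result: (-4, -12)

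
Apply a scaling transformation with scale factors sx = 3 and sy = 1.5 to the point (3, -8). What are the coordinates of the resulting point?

Scaling matrix:
[[3, 0], [0, 1.50]]
Result: (3 × 3, -8 × 1.5) = (9, -12)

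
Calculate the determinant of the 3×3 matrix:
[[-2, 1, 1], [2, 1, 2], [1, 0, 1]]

Expansion along first row:
det = -2·det([[1,2],[0,1]]) - 1·det([[2,2],[1,1]]) + 1·det([[2,1],[1,0]])
    = -2·(1·1 - 2·0) - 1·(2·1 - 2·1) + 1·(2·0 - 1·1)
    = -2·1 - 1·0 + 1·-1
    = -2 + 0 + -1 = -3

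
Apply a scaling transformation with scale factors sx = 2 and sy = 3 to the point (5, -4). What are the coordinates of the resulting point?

Scaling matrix:
[[2, 0], [0, 3]]
Result: (5 × 2, -4 × 3) = (10, -12)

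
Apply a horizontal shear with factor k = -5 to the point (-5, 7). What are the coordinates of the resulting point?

Shear matrix for horizontal shear with factor k = -5:
[[1, -5], [0, 1]]
Result: (-5, 7) → (-40, 7)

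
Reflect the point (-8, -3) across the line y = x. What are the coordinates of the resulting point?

Reflection across line y = x: (-8, -3) → (-3, -8)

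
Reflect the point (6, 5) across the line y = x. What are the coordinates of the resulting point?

Reflection across line y = x: (6, 5) → (5, 6)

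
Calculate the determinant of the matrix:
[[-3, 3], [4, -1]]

For a 2×2 matrix [[a, b], [c, d]], det = ad - bc
det = (-3)(-1) - (3)(4) = 3 - 12 = -9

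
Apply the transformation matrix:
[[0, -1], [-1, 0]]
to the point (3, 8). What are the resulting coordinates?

Matrix multiplication:
[[0, -1], [-1, 0]] × [3, 8]ᵀ
= [(0)(3) + (-1)(8), (-1)(3) + (0)(8)]ᵀ
= [-8, -3]ᵀ
Result: (-8, -3)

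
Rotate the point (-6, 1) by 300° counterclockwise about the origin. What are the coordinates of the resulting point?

Rotation matrix for 300°: [[cos 300°, -sin 300°], [sin 300°, cos 300°]] ≈ [[0.500000, 0.866025], [-0.866025, 0.500000]]
[[0.500000, 0.866025], [-0.866025, 0.500000]] × [-6, 1]ᵀ ≈ [-2.1340, 5.6962]ᵀ
Result: (-2.1340, 5.6962)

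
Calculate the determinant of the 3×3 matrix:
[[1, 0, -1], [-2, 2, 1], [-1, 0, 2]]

Expansion along first row:
det = 1·det([[2,1],[0,2]]) - 0·det([[-2,1],[-1,2]]) + -1·det([[-2,2],[-1,0]])
    = 1·(2·2 - 1·0) - 0·(-2·2 - 1·-1) + -1·(-2·0 - 2·-1)
    = 1·4 - 0·-3 + -1·2
    = 4 + 0 + -2 = 2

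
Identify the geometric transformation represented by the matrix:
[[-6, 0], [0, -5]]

This matrix represents: non-uniform scaling by sx = -6, sy = -5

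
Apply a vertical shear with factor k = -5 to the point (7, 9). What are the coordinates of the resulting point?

Shear matrix for vertical shear with factor k = -5:
[[1, 0], [-5, 1]]
Result: (7, 9) → (7, -26)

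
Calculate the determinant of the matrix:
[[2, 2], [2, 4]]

For a 2×2 matrix [[a, b], [c, d]], det = ad - bc
det = (2)(4) - (2)(2) = 8 - 4 = 4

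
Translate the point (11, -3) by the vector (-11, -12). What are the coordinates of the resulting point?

Translation by (-11, -12) (homogeneous matrix [[1, 0, -11], [0, 1, -12], [0, 0, 1]]):
x' = 11 + -11 = 0
y' = -3 + -12 = -15
Result: (0, -15)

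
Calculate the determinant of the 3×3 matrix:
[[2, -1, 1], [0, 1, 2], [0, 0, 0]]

Expansion along first row:
det = 2·det([[1,2],[0,0]]) - -1·det([[0,2],[0,0]]) + 1·det([[0,1],[0,0]])
    = 2·(1·0 - 2·0) - -1·(0·0 - 2·0) + 1·(0·0 - 1·0)
    = 2·0 - -1·0 + 1·0
    = 0 + 0 + 0 = 0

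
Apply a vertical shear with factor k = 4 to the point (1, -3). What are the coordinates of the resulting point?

Shear matrix for vertical shear with factor k = 4:
[[1, 0], [4, 1]]
Result: (1, -3) → (1, 1)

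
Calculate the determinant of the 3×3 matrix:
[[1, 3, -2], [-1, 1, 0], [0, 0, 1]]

Expansion along first row:
det = 1·det([[1,0],[0,1]]) - 3·det([[-1,0],[0,1]]) + -2·det([[-1,1],[0,0]])
    = 1·(1·1 - 0·0) - 3·(-1·1 - 0·0) + -2·(-1·0 - 1·0)
    = 1·1 - 3·-1 + -2·0
    = 1 + 3 + 0 = 4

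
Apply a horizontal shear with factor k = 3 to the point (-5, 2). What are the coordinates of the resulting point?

Shear matrix for horizontal shear with factor k = 3:
[[1, 3], [0, 1]]
Result: (-5, 2) → (1, 2)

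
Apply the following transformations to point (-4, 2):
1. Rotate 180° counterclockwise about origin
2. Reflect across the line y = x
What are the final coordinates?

Step 1: Rotate 180° → (4, -2)
Step 2: Reflect across line y = x → (-2, 4)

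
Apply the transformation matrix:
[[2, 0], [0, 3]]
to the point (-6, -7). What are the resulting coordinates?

Matrix multiplication:
[[2, 0], [0, 3]] × [-6, -7]ᵀ
= [(2)(-6) + (0)(-7), (0)(-6) + (3)(-7)]ᵀ
= [-12, -21]ᵀ
Result: (-12, -21)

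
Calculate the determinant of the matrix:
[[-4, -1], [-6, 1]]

For a 2×2 matrix [[a, b], [c, d]], det = ad - bc
det = (-4)(1) - (-1)(-6) = -4 - 6 = -10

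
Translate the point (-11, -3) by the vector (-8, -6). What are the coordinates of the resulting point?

Translation by (-8, -6) (homogeneous matrix [[1, 0, -8], [0, 1, -6], [0, 0, 1]]):
x' = -11 + -8 = -19
y' = -3 + -6 = -9
Result: (-19, -9)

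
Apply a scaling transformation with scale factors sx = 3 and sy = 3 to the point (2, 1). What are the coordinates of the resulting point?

Scaling matrix:
[[3, 0], [0, 3]]
Result: (2 × 3, 1 × 3) = (6, 3)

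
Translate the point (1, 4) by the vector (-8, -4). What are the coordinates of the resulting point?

Translation by (-8, -4) (homogeneous matrix [[1, 0, -8], [0, 1, -4], [0, 0, 1]]):
x' = 1 + -8 = -7
y' = 4 + -4 = 0
Result: (-7, 0)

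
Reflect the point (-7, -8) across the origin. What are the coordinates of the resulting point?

Reflection across origin: (-7, -8) → (7, 8)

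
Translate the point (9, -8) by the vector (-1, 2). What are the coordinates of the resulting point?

Translation by (-1, 2) (homogeneous matrix [[1, 0, -1], [0, 1, 2], [0, 0, 1]]):
x' = 9 + -1 = 8
y' = -8 + 2 = -6
Result: (8, -6)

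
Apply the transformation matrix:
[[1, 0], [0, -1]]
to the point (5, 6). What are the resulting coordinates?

Matrix multiplication:
[[1, 0], [0, -1]] × [5, 6]ᵀ
= [(1)(5) + (0)(6), (0)(5) + (-1)(6)]ᵀ
= [5, -6]ᵀ
Result: (5, -6)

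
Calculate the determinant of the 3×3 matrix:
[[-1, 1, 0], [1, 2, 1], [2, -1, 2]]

Expansion along first row:
det = -1·det([[2,1],[-1,2]]) - 1·det([[1,1],[2,2]]) + 0·det([[1,2],[2,-1]])
    = -1·(2·2 - 1·-1) - 1·(1·2 - 1·2) + 0·(1·-1 - 2·2)
    = -1·5 - 1·0 + 0·-5
    = -5 + 0 + 0 = -5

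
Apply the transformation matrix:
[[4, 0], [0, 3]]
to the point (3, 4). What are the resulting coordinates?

Matrix multiplication:
[[4, 0], [0, 3]] × [3, 4]ᵀ
= [(4)(3) + (0)(4), (0)(3) + (3)(4)]ᵀ
= [12, 12]ᵀ
Result: (12, 12)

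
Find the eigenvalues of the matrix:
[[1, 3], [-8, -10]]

Characteristic equation: det(A - λI) = 0
λ² - (trace)λ + (det) = 0
trace = 1 + -10 = -9, det = (1)(-10) - (3)(-8) = 14
λ² - (-9)λ + (14) = 0
λ = (-9 ± √((-9)² - 4·(14))) / 2 = (-9 ± √25) / 2
Solving: λ = -7, -2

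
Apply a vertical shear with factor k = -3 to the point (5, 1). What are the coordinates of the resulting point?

Shear matrix for vertical shear with factor k = -3:
[[1, 0], [-3, 1]]
Result: (5, 1) → (5, -14)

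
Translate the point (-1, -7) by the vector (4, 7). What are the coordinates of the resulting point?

Translation by (4, 7) (homogeneous matrix [[1, 0, 4], [0, 1, 7], [0, 0, 1]]):
x' = -1 + 4 = 3
y' = -7 + 7 = 0
Result: (3, 0)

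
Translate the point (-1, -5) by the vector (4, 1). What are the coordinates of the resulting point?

Translation by (4, 1) (homogeneous matrix [[1, 0, 4], [0, 1, 1], [0, 0, 1]]):
x' = -1 + 4 = 3
y' = -5 + 1 = -4
Result: (3, -4)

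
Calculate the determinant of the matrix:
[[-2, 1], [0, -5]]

For a 2×2 matrix [[a, b], [c, d]], det = ad - bc
det = (-2)(-5) - (1)(0) = 10 - 0 = 10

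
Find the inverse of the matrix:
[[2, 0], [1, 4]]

For [[a,b],[c,d]], inverse = (1/det)·[[d,-b],[-c,a]]
det = (2)(4) - (0)(1) = 8 - 0 = 8
Inverse = (1/8)·[[4, 0], [-1, 2]]
= [[1/2, 0], [-1/8, 1/4]]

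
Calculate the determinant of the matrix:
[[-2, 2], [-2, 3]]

For a 2×2 matrix [[a, b], [c, d]], det = ad - bc
det = (-2)(3) - (2)(-2) = -6 - -4 = -2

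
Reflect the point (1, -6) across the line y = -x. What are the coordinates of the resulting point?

Reflection across line y = -x: (1, -6) → (6, -1)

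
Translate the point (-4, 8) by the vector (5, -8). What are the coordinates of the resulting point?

Translation by (5, -8) (homogeneous matrix [[1, 0, 5], [0, 1, -8], [0, 0, 1]]):
x' = -4 + 5 = 1
y' = 8 + -8 = 0
Result: (1, 0)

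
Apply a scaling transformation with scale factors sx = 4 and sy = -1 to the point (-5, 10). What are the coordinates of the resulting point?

Scaling matrix:
[[4, 0], [0, -1]]
Result: (-5 × 4, 10 × -1) = (-20, -10)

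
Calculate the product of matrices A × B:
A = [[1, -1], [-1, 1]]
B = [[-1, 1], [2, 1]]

Matrix multiplication:
C[0][0] = 1×-1 + -1×2 = -3
C[0][1] = 1×1 + -1×1 = 0
C[1][0] = -1×-1 + 1×2 = 3
C[1][1] = -1×1 + 1×1 = 0
Result: [[-3, 0], [3, 0]]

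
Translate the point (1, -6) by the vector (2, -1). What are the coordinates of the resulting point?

Translation by (2, -1) (homogeneous matrix [[1, 0, 2], [0, 1, -1], [0, 0, 1]]):
x' = 1 + 2 = 3
y' = -6 + -1 = -7
Result: (3, -7)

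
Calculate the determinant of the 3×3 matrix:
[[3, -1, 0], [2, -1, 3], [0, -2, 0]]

Expansion along first row:
det = 3·det([[-1,3],[-2,0]]) - -1·det([[2,3],[0,0]]) + 0·det([[2,-1],[0,-2]])
    = 3·(-1·0 - 3·-2) - -1·(2·0 - 3·0) + 0·(2·-2 - -1·0)
    = 3·6 - -1·0 + 0·-4
    = 18 + 0 + 0 = 18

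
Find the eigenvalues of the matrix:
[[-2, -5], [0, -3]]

Characteristic equation: det(A - λI) = 0
λ² - (trace)λ + (det) = 0
trace = -2 + -3 = -5, det = (-2)(-3) - (-5)(0) = 6
λ² - (-5)λ + (6) = 0
λ = (-5 ± √((-5)² - 4·(6))) / 2 = (-5 ± √1) / 2
Solving: λ = -3, -2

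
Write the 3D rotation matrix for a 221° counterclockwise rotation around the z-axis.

Rotation matrix for counterclockwise 221° around z-axis:
cos(221°) = -0.7547, sin(221°) = -0.6561
Result: [[-0.7547, 0.6561, 0], [-0.6561, -0.7547, 0], [0, 0, 1]]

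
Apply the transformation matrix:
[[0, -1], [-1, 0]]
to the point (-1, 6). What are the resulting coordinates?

Matrix multiplication:
[[0, -1], [-1, 0]] × [-1, 6]ᵀ
= [(0)(-1) + (-1)(6), (-1)(-1) + (0)(6)]ᵀ
= [-6, 1]ᵀ
Result: (-6, 1)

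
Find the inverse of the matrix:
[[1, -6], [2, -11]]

For [[a,b],[c,d]], inverse = (1/det)·[[d,-b],[-c,a]]
det = (1)(-11) - (-6)(2) = -11 - -12 = 1
Inverse = [[-11, 6], [-2, 1]]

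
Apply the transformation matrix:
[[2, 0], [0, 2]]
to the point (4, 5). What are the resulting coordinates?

Matrix multiplication:
[[2, 0], [0, 2]] × [4, 5]ᵀ
= [(2)(4) + (0)(5), (0)(4) + (2)(5)]ᵀ
= [8, 10]ᵀ
Result: (8, 10)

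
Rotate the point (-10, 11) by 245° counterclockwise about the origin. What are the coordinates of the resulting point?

Rotation matrix for 245°: [[cos 245°, -sin 245°], [sin 245°, cos 245°]] ≈ [[-0.422618, 0.906308], [-0.906308, -0.422618]]
[[-0.422618, 0.906308], [-0.906308, -0.422618]] × [-10, 11]ᵀ ≈ [14.1956, 4.4143]ᵀ
Result: (14.1956, 4.4143)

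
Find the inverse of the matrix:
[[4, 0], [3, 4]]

For [[a,b],[c,d]], inverse = (1/det)·[[d,-b],[-c,a]]
det = (4)(4) - (0)(3) = 16 - 0 = 16
Inverse = (1/16)·[[4, 0], [-3, 4]]
= [[1/4, 0], [-3/16, 1/4]]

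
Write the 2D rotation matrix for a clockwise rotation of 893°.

Rotation matrix formula: [[cos θ, -sin θ], [sin θ, cos θ]]
A clockwise rotation by 893° is equivalent to a counterclockwise rotation by -893°.
For θ = -893°:
cos(-893°) = -0.9925
sin(-893°) = -0.1219
Result: [[-0.9925, 0.1219], [-0.1219, -0.9925]]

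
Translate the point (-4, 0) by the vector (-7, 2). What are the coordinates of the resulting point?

Translation by (-7, 2) (homogeneous matrix [[1, 0, -7], [0, 1, 2], [0, 0, 1]]):
x' = -4 + -7 = -11
y' = 0 + 2 = 2
Result: (-11, 2)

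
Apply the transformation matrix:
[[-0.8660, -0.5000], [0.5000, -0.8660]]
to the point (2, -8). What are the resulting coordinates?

Matrix multiplication:
[[-0.8660, -0.5000], [0.5000, -0.8660]] × [2, -8]ᵀ
= [(-0.8660)(2) + (-0.5000)(-8), (0.5000)(2) + (-0.8660)(-8)]ᵀ
= [2.2680, 7.9280]ᵀ
Result: (2.2680, 7.9280)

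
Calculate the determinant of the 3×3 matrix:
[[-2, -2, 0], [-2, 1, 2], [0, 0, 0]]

Expansion along first row:
det = -2·det([[1,2],[0,0]]) - -2·det([[-2,2],[0,0]]) + 0·det([[-2,1],[0,0]])
    = -2·(1·0 - 2·0) - -2·(-2·0 - 2·0) + 0·(-2·0 - 1·0)
    = -2·0 - -2·0 + 0·0
    = 0 + 0 + 0 = 0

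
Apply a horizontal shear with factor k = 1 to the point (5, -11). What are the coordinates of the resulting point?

Shear matrix for horizontal shear with factor k = 1:
[[1, 1], [0, 1]]
Result: (5, -11) → (-6, -11)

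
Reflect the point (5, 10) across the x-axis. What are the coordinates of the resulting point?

Reflection across x-axis: (5, 10) → (5, -10)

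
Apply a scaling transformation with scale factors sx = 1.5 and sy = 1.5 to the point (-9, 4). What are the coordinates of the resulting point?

Scaling matrix:
[[1.50, 0], [0, 1.50]]
Result: (-9 × 1.5, 4 × 1.5) = (-13.5, 6)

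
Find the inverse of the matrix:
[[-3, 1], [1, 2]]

For [[a,b],[c,d]], inverse = (1/det)·[[d,-b],[-c,a]]
det = (-3)(2) - (1)(1) = -6 - 1 = -7
Inverse = (1/-7)·[[2, -1], [-1, -3]]
= [[-2/7, 1/7], [1/7, 3/7]]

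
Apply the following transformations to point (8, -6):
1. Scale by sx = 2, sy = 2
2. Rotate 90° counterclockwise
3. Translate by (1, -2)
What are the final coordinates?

Step 1: Scale → (16, -12)
Step 2: Rotate 90° → (12, 16)
Step 3: Translate → (13, 14)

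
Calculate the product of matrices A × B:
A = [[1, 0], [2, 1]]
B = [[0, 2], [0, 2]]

Matrix multiplication:
C[0][0] = 1×0 + 0×0 = 0
C[0][1] = 1×2 + 0×2 = 2
C[1][0] = 2×0 + 1×0 = 0
C[1][1] = 2×2 + 1×2 = 6
Result: [[0, 2], [0, 6]]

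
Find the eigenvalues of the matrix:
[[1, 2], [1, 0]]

Characteristic equation: det(A - λI) = 0
λ² - (trace)λ + (det) = 0
trace = 1 + 0 = 1, det = (1)(0) - (2)(1) = -2
λ² - (1)λ + (-2) = 0
λ = (1 ± √((1)² - 4·(-2))) / 2 = (1 ± √9) / 2
Solving: λ = -1, 2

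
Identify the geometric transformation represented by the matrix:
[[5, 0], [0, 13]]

This matrix represents: non-uniform scaling by sx = 5, sy = 13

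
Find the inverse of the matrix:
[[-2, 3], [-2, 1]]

For [[a,b],[c,d]], inverse = (1/det)·[[d,-b],[-c,a]]
det = (-2)(1) - (3)(-2) = -2 - -6 = 4
Inverse = (1/4)·[[1, -3], [2, -2]]
= [[1/4, -3/4], [1/2, -1/2]]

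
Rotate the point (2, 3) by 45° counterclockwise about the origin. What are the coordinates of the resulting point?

Rotation matrix for 45°: [[cos 45°, -sin 45°], [sin 45°, cos 45°]] ≈ [[0.707107, -0.707107], [0.707107, 0.707107]]
[[0.707107, -0.707107], [0.707107, 0.707107]] × [2, 3]ᵀ ≈ [-0.7071, 3.5355]ᵀ
Result: (-0.7071, 3.5355)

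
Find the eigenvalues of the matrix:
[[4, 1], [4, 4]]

Characteristic equation: det(A - λI) = 0
λ² - (trace)λ + (det) = 0
trace = 4 + 4 = 8, det = (4)(4) - (1)(4) = 12
λ² - (8)λ + (12) = 0
λ = (8 ± √((8)² - 4·(12))) / 2 = (8 ± √16) / 2
Solving: λ = 2, 6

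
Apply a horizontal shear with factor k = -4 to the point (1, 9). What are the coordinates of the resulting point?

Shear matrix for horizontal shear with factor k = -4:
[[1, -4], [0, 1]]
Result: (1, 9) → (-35, 9)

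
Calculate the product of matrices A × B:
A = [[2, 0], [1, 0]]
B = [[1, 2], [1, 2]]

Matrix multiplication:
C[0][0] = 2×1 + 0×1 = 2
C[0][1] = 2×2 + 0×2 = 4
C[1][0] = 1×1 + 0×1 = 1
C[1][1] = 1×2 + 0×2 = 2
Result: [[2, 4], [1, 2]]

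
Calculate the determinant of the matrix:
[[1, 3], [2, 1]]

For a 2×2 matrix [[a, b], [c, d]], det = ad - bc
det = (1)(1) - (3)(2) = 1 - 6 = -5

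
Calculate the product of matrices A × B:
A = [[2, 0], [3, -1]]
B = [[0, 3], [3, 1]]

Matrix multiplication:
C[0][0] = 2×0 + 0×3 = 0
C[0][1] = 2×3 + 0×1 = 6
C[1][0] = 3×0 + -1×3 = -3
C[1][1] = 3×3 + -1×1 = 8
Result: [[0, 6], [-3, 8]]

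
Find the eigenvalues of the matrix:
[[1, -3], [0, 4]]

Characteristic equation: det(A - λI) = 0
λ² - (trace)λ + (det) = 0
trace = 1 + 4 = 5, det = (1)(4) - (-3)(0) = 4
λ² - (5)λ + (4) = 0
λ = (5 ± √((5)² - 4·(4))) / 2 = (5 ± √9) / 2
Solving: λ = 1, 4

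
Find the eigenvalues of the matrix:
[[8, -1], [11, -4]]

Characteristic equation: det(A - λI) = 0
λ² - (trace)λ + (det) = 0
trace = 8 + -4 = 4, det = (8)(-4) - (-1)(11) = -21
λ² - (4)λ + (-21) = 0
λ = (4 ± √((4)² - 4·(-21))) / 2 = (4 ± √100) / 2
Solving: λ = -3, 7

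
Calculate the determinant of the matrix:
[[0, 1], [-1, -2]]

For a 2×2 matrix [[a, b], [c, d]], det = ad - bc
det = (0)(-2) - (1)(-1) = 0 - -1 = 1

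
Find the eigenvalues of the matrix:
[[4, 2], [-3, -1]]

Characteristic equation: det(A - λI) = 0
λ² - (trace)λ + (det) = 0
trace = 4 + -1 = 3, det = (4)(-1) - (2)(-3) = 2
λ² - (3)λ + (2) = 0
λ = (3 ± √((3)² - 4·(2))) / 2 = (3 ± √1) / 2
Solving: λ = 1, 2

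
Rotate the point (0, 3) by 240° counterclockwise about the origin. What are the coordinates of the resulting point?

Rotation matrix for 240°: [[cos 240°, -sin 240°], [sin 240°, cos 240°]] ≈ [[-0.500000, 0.866025], [-0.866025, -0.500000]]
[[-0.500000, 0.866025], [-0.866025, -0.500000]] × [0, 3]ᵀ ≈ [2.5981, -1.5000]ᵀ
Result: (2.5981, -1.5000)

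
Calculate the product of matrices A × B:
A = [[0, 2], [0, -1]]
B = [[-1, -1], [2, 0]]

Matrix multiplication:
C[0][0] = 0×-1 + 2×2 = 4
C[0][1] = 0×-1 + 2×0 = 0
C[1][0] = 0×-1 + -1×2 = -2
C[1][1] = 0×-1 + -1×0 = 0
Result: [[4, 0], [-2, 0]]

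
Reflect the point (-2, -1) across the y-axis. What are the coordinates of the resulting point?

Reflection across y-axis: (-2, -1) → (2, -1)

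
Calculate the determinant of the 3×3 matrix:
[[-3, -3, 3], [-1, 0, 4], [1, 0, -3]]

Expansion along first row:
det = -3·det([[0,4],[0,-3]]) - -3·det([[-1,4],[1,-3]]) + 3·det([[-1,0],[1,0]])
    = -3·(0·-3 - 4·0) - -3·(-1·-3 - 4·1) + 3·(-1·0 - 0·1)
    = -3·0 - -3·-1 + 3·0
    = 0 + -3 + 0 = -3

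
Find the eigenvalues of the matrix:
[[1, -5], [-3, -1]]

Characteristic equation: det(A - λI) = 0
λ² - (trace)λ + (det) = 0
trace = 1 + -1 = 0, det = (1)(-1) - (-5)(-3) = -16
λ² - (0)λ + (-16) = 0
λ = (0 ± √((0)² - 4·(-16))) / 2 = (0 ± √64) / 2
Solving: λ = -4, 4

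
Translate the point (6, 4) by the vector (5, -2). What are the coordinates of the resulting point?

Translation by (5, -2) (homogeneous matrix [[1, 0, 5], [0, 1, -2], [0, 0, 1]]):
x' = 6 + 5 = 11
y' = 4 + -2 = 2
Result: (11, 2)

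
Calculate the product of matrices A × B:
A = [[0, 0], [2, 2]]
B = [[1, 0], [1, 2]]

Matrix multiplication:
C[0][0] = 0×1 + 0×1 = 0
C[0][1] = 0×0 + 0×2 = 0
C[1][0] = 2×1 + 2×1 = 4
C[1][1] = 2×0 + 2×2 = 4
Result: [[0, 0], [4, 4]]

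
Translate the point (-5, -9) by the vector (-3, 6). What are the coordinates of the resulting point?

Translation by (-3, 6) (homogeneous matrix [[1, 0, -3], [0, 1, 6], [0, 0, 1]]):
x' = -5 + -3 = -8
y' = -9 + 6 = -3
Result: (-8, -3)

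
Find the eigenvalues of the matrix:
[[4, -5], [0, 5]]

Characteristic equation: det(A - λI) = 0
λ² - (trace)λ + (det) = 0
trace = 4 + 5 = 9, det = (4)(5) - (-5)(0) = 20
λ² - (9)λ + (20) = 0
λ = (9 ± √((9)² - 4·(20))) / 2 = (9 ± √1) / 2
Solving: λ = 4, 5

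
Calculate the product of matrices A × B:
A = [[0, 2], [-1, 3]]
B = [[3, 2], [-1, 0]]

Matrix multiplication:
C[0][0] = 0×3 + 2×-1 = -2
C[0][1] = 0×2 + 2×0 = 0
C[1][0] = -1×3 + 3×-1 = -6
C[1][1] = -1×2 + 3×0 = -2
Result: [[-2, 0], [-6, -2]]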